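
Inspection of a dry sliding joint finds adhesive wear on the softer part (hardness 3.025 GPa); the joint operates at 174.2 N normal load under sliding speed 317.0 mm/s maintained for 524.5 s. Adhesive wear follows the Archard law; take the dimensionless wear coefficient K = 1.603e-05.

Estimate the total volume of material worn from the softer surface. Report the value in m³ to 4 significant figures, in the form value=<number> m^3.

All arithmetic holds exact precision; the intermediates are shown rounded, and a single final rounding, at 4 significant figures.
Convert: Sliding speed v = 317.0 mm/s = 0.3170 m/s. The distance L = v·t = 0.3170 m/s × 524.5 s = 166.3 m.
Convert: Hardness H = 3.025 GPa = 3.025e+09 Pa.
As SI base values: W = 174.2 N, H = 3.025e+09 Pa, K = 1.603e-05.
Wear volume V = K·W·L/H = 1.603e-05 · 174.2 · 166.3 / 3.025e+09 = 1.535e-10 m³.

value=1.535e-10 m^3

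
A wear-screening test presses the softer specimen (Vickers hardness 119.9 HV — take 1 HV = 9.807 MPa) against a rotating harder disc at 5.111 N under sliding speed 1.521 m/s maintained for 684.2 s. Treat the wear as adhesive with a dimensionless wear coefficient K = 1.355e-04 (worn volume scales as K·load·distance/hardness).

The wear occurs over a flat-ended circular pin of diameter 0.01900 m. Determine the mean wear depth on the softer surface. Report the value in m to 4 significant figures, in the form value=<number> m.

Displayed values are rounded — every step maintains full float precision. Rounded once at the end: 4 significant figures.
Convert: The distance L = v·t = 1.521 m/s × 684.2 s = 1041 m.
Convert: Hardness H = 119.9 HV × 9.807 MPa/HV = 1176 MPa = 1.176e+09 Pa.
Convert: Contact area A = π·d²/4 = π·(0.01900 m)²/4 = 2.835e-04 m².
In SI base units, W = 5.111 N, H = 1.176e+09 Pa, K = 1.355e-04.
By Archard's law, V = K·W·L/H = 1.355e-04 · 5.111 · 1041 / 1.176e+09 = 6.129e-10 m³.
Mean depth h = V/A = 6.129e-10 / 2.835e-04 = 2.162e-06 m.

value=2.162e-06 m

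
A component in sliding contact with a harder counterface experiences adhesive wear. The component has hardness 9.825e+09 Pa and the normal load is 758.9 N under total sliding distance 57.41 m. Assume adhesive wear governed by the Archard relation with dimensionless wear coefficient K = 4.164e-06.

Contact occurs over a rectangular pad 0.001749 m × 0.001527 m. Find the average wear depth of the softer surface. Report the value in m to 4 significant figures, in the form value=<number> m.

value=6.914e-06 m

Intermediate values are shown rounded — all arithmetic holds exact precision; rounded just once, at 4 significant digits.
Convert: Contact area A = 0.001749 m × 0.001527 m = 2.671e-06 m².
As SI base values: W = 758.9 N, H = 9.825e+09 Pa, K = 4.164e-06.
The Archard volume V = K·W·L/H = 4.164e-06 · 758.9 · 57.41 / 9.825e+09 = 1.847e-11 m³.
Average depth h = V/A = 1.847e-11 / 2.671e-06 = 6.914e-06 m.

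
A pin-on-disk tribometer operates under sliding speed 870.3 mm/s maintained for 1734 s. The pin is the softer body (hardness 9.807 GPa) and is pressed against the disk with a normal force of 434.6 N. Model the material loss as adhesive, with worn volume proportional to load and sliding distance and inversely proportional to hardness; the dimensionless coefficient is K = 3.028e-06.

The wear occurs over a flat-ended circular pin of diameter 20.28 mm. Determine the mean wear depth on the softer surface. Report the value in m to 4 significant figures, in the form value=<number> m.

The algebra carries full precision, and intermediate values are printed rounded; rounded just once, at four significant digits.
Convert: Sliding speed v = 870.3 mm/s = 0.8703 m/s. Distance covered L = v·t = 0.8703 m/s × 1734 s = 1509 m.
Convert: Hardness H = 9.807 GPa = 9.807e+09 Pa.
Convert: Pin diameter d = 20.28 mm = 0.02028 m. Contact area A = π·d²/4 = π·(0.02028 m)²/4 = 3.230e-04 m².
Working in SI base units: W = 434.6 N, H = 9.807e+09 Pa, K = 3.028e-06.
Wear volume V = K·W·L/H = 3.028e-06 · 434.6 · 1509 / 9.807e+09 = 2.025e-10 m³.
Mean depth h = V/A = 2.025e-10 / 3.230e-04 = 6.269e-07 m.

value=6.269e-07 m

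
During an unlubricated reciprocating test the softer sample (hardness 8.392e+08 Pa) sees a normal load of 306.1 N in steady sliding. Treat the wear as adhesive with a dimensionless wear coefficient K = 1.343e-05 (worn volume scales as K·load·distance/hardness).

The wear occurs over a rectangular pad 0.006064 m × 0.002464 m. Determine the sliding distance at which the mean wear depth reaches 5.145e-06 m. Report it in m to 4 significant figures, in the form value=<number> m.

Every step keeps full precision, and intermediate values are displayed rounded; one final rounding to 4 significant figures.
Contact area A = 0.006064 m × 0.002464 m = 1.494e-05 m².
Restated in SI base units: W = 306.1 N, H = 8.392e+08 Pa, K = 1.343e-05.
Permissible volume V_lim = h_lim·A = 5.145e-06 · 1.494e-05 = 7.688e-11 m³.
Life L = V_lim·H/(K·W) = 7.688e-11 · 8.392e+08 / (1.343e-05 · 306.1) = 15.69 m.

value=15.69 m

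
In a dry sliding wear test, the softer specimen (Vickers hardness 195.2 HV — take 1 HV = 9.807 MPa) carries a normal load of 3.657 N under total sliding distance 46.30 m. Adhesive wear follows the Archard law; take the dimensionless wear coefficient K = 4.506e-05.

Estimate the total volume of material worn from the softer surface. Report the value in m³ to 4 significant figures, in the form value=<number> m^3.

value=3.985e-12 m^3

The computation runs at exact precision, and intermediates appear rounded; a lone final rounding, at 4 significant digits.
Convert: Hardness H = 195.2 HV × 9.807 MPa/HV = 1914 MPa = 1.914e+09 Pa.
Collected in SI base units: W = 3.657 N, H = 1.914e+09 Pa, K = 4.506e-05.
Worn volume V = K·W·L/H = 4.506e-05 · 3.657 · 46.30 / 1.914e+09 = 3.985e-12 m³.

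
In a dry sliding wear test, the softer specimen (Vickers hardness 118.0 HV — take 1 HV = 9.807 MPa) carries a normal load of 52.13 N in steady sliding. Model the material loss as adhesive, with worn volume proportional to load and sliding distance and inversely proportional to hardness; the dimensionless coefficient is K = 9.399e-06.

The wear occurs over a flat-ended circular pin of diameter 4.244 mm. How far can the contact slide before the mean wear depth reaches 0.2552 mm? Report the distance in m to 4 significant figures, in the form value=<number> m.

Each operation maintains full float precision; intermediate values appear rounded — a lone final rounding: 4 significant figures.
Convert: Hardness H = 118.0 HV × 9.807 MPa/HV = 1157 MPa = 1.157e+09 Pa.
Convert: Pin diameter d = 4.244 mm = 0.004244 m. Contact area A = π·d²/4 = π·(0.004244 m)²/4 = 1.415e-05 m².
Convert: Depth limit h_lim = 0.2552 mm = 2.552e-04 m.
Expressed in SI base units: W = 52.13 N, H = 1.157e+09 Pa, K = 9.399e-06.
Volume at the limit: V_lim = h_lim·A = 2.552e-04 · 1.415e-05 = 3.610e-09 m³.
Inverting, life L = V_lim·H/(K·W) = 3.610e-09 · 1.157e+09 / (9.399e-06 · 52.13) = 8526 m.

value=8526 m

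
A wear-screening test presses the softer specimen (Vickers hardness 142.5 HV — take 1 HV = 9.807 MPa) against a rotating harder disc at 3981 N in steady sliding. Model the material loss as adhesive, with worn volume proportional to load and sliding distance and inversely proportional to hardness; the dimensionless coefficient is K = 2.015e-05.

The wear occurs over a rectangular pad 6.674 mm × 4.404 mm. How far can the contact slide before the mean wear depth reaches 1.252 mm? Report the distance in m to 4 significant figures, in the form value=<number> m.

All working math holds exact precision, and intermediate values are printed rounded — a single final rounding to 4 significant figures.
Convert: Hardness H = 142.5 HV × 9.807 MPa/HV = 1397 MPa = 1.397e+09 Pa.
Convert: Pad sides 6.674 mm × 4.404 mm = 0.006674 m × 0.004404 m. Contact area A = 0.006674 m × 0.004404 m = 2.939e-05 m².
Convert: Depth limit h_lim = 1.252 mm = 0.001252 m.
Restated in SI base units: W = 3981 N, H = 1.397e+09 Pa, K = 2.015e-05.
Wearable volume V_lim = h_lim·A = 0.001252 · 2.939e-05 = 3.680e-08 m³.
Inverting, life L = V_lim·H/(K·W) = 3.680e-08 · 1.397e+09 / (2.015e-05 · 3981) = 641.1 m.

value=641.1 m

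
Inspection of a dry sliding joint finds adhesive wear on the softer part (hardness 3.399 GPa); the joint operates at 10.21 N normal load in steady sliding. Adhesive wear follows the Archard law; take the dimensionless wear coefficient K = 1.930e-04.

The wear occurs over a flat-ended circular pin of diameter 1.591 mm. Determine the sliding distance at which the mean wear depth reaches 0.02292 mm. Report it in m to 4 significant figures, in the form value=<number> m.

Every step keeps full float precision — quoted intermediates are rounded, and one final rounding to 4 significant figures.
Convert: Hardness H = 3.399 GPa = 3.399e+09 Pa.
Convert: Pin diameter d = 1.591 mm = 0.001591 m. Contact area A = π·d²/4 = π·(0.001591 m)²/4 = 1.988e-06 m².
Convert: Depth limit h_lim = 0.02292 mm = 2.292e-05 m.
As SI base values: W = 10.21 N, H = 3.399e+09 Pa, K = 1.930e-04.
Permissible volume V_lim = h_lim·A = 2.292e-05 · 1.988e-06 = 4.557e-11 m³.
Sliding life L = V_lim·H/(K·W) = 4.557e-11 · 3.399e+09 / (1.930e-04 · 10.21) = 78.60 m.

value=78.60 m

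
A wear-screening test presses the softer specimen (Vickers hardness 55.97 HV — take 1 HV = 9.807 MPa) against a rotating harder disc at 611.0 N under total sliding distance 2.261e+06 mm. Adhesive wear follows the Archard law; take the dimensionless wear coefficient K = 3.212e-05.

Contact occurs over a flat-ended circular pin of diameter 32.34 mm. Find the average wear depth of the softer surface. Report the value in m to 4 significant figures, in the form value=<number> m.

value=9.841e-05 m

Each operation maintains full float precision. Intermediate values are shown rounded. Rounded once at the end to four significant figures.
Convert: Sliding distance L = 2.261e+06 mm = 2261 m.
Convert: Hardness H = 55.97 HV × 9.807 MPa/HV = 548.9 MPa = 5.489e+08 Pa.
Convert: Pin diameter d = 32.34 mm = 0.03234 m. Contact area A = π·d²/4 = π·(0.03234 m)²/4 = 8.214e-04 m².
Working in SI base units: W = 611.0 N, H = 5.489e+08 Pa, K = 3.212e-05.
Archard volume V = K·W·L/H = 3.212e-05 · 611.0 · 2261 / 5.489e+08 = 8.084e-08 m³.
Depth of wear h = V/A = 8.084e-08 / 8.214e-04 = 9.841e-05 m.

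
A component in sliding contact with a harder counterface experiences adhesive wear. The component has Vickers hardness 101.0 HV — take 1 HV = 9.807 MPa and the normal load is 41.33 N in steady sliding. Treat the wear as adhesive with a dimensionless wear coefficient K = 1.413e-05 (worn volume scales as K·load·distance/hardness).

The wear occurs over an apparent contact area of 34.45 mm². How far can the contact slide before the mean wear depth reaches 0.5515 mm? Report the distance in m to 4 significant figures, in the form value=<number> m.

value=3.222e+04 m

Shown intermediates are rounded — the algebra carries full float precision; rounded once at the end to four significant digits.
Convert: Hardness H = 101.0 HV × 9.807 MPa/HV = 990.5 MPa = 9.905e+08 Pa.
Convert: Contact area A = 34.45 mm² = 3.445e-05 m².
Convert: Depth limit h_lim = 0.5515 mm = 5.515e-04 m.
SI base units throughout: W = 41.33 N, H = 9.905e+08 Pa, K = 1.413e-05.
Allowed volume V_lim = h_lim·A = 5.515e-04 · 3.445e-05 = 1.900e-08 m³.
So the life L = V_lim·H/(K·W) = 1.900e-08 · 9.905e+08 / (1.413e-05 · 41.33) = 3.222e+04 m.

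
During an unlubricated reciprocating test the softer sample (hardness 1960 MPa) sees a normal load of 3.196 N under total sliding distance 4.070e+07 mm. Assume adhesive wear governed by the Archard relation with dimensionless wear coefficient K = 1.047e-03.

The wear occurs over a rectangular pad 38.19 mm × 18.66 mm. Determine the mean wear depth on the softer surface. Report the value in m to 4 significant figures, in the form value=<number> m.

The intermediates are shown rounded, and all arithmetic keeps exact precision. Rounded once at the end to four significant figures.
Distance L = 4.070e+07 mm = 4.070e+04 m.
Hardness H = 1960 MPa = 1.960e+09 Pa.
Pad sides 38.19 mm × 18.66 mm = 0.03819 m × 0.01866 m. Contact area A = 0.03819 m × 0.01866 m = 7.126e-04 m².
SI base units throughout: W = 3.196 N, H = 1.960e+09 Pa, K = 1.047e-03.
Worn volume V = K·W·L/H = 1.047e-03 · 3.196 · 4.070e+04 / 1.960e+09 = 6.949e-08 m³.
Depth h = V/A = 6.949e-08 / 7.126e-04 = 9.751e-05 m.

value=9.751e-05 m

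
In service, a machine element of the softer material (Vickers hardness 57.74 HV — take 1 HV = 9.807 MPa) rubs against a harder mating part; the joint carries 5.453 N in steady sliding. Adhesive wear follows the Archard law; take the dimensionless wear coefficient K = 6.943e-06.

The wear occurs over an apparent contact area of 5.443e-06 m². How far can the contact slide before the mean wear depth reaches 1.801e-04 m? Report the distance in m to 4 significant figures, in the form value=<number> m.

Shown intermediates are rounded — the computation maintains full float precision; rounded just once: 4 significant digits.
Convert: Hardness H = 57.74 HV × 9.807 MPa/HV = 566.3 MPa = 5.663e+08 Pa.
Expressed in SI base units: W = 5.453 N, H = 5.663e+08 Pa, K = 6.943e-06.
Limit volume V_lim = h_lim·A = 1.801e-04 · 5.443e-06 = 9.803e-10 m³.
Inverting, life L = V_lim·H/(K·W) = 9.803e-10 · 5.663e+08 / (6.943e-06 · 5.453) = 1.466e+04 m.

value=1.466e+04 m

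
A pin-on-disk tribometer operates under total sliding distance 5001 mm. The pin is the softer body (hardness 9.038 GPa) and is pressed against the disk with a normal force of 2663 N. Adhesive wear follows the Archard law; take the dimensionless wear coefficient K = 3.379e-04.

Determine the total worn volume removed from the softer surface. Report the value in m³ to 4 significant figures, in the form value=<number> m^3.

value=4.979e-10 m^3

Each operation maintains full float precision, and the intermediates are displayed rounded, and a single final rounding: four significant figures.
Distance covered L = 5001 mm = 5.001 m.
Hardness H = 9.038 GPa = 9.038e+09 Pa.
Expressed in SI base units: W = 2663 N, H = 9.038e+09 Pa, K = 3.379e-04.
The Archard volume V = K·W·L/H = 3.379e-04 · 2663 · 5.001 / 9.038e+09 = 4.979e-10 m³.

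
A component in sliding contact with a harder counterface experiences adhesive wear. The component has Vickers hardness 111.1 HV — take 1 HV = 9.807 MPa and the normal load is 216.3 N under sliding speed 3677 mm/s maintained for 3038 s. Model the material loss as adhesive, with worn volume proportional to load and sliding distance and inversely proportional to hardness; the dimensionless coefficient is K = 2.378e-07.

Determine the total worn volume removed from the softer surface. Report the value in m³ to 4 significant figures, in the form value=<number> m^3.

Each operation maintains exact precision; intermediates are shown rounded — a single final rounding: 4 significant digits.
Convert: Sliding speed v = 3677 mm/s = 3.677 m/s. Total distance L = v·t = 3.677 m/s × 3038 s = 1.117e+04 m.
Convert: Hardness H = 111.1 HV × 9.807 MPa/HV = 1090 MPa = 1.090e+09 Pa.
SI base units throughout: W = 216.3 N, H = 1.090e+09 Pa, K = 2.378e-07.
Worn volume V = K·W·L/H = 2.378e-07 · 216.3 · 1.117e+04 / 1.090e+09 = 5.274e-10 m³.

value=5.274e-10 m^3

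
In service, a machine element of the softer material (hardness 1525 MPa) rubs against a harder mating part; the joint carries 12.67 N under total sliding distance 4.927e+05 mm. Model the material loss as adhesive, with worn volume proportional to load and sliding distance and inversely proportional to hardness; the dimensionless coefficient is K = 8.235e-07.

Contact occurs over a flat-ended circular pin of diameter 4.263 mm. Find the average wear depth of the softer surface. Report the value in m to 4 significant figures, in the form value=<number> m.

value=2.362e-07 m

Shown intermediates are rounded — each operation keeps full precision. Rounded once at the end, at 4 significant digits.
Convert: Distance covered L = 4.927e+05 mm = 492.7 m.
Convert: Hardness H = 1525 MPa = 1.525e+09 Pa.
Convert: Pin diameter d = 4.263 mm = 0.004263 m. Contact area A = π·d²/4 = π·(0.004263 m)²/4 = 1.427e-05 m².
Restated in SI base units: W = 12.67 N, H = 1.525e+09 Pa, K = 8.235e-07.
Archard relation: V = K·W·L/H = 8.235e-07 · 12.67 · 492.7 / 1.525e+09 = 3.371e-12 m³.
Mean wear depth h = V/A = 3.371e-12 / 1.427e-05 = 2.362e-07 m.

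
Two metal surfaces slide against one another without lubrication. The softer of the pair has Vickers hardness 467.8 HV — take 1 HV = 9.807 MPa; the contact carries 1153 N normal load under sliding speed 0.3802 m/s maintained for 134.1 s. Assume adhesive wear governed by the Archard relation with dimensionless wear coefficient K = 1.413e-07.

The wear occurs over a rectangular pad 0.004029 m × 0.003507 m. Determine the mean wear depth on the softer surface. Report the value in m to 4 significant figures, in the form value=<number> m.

Every step holds exact precision. The intermediates are printed rounded, and a lone final rounding, at 4 significant digits.
Distance covered L = v·t = 0.3802 m/s × 134.1 s = 50.98 m.
Hardness H = 467.8 HV × 9.807 MPa/HV = 4588 MPa = 4.588e+09 Pa.
Contact area A = 0.004029 m × 0.003507 m = 1.413e-05 m².
Restated in SI base units: W = 1153 N, H = 4.588e+09 Pa, K = 1.413e-07.
Apply Archard: V = K·W·L/H = 1.413e-07 · 1153 · 50.98 / 4.588e+09 = 1.811e-12 m³.
Average depth h = V/A = 1.811e-12 / 1.413e-05 = 1.281e-07 m.

value=1.281e-07 m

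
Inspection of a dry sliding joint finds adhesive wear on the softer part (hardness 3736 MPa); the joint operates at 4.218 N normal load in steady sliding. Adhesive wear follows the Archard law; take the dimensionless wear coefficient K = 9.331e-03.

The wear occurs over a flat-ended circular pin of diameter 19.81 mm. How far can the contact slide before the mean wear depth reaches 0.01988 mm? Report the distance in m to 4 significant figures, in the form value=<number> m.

Each operation maintains exact precision. Shown intermediates are rounded, and one final rounding to four significant figures.
Convert: Hardness H = 3736 MPa = 3.736e+09 Pa.
Convert: Pin diameter d = 19.81 mm = 0.01981 m. Contact area A = π·d²/4 = π·(0.01981 m)²/4 = 3.082e-04 m².
Convert: Depth limit h_lim = 0.01988 mm = 1.988e-05 m.
In SI base units, W = 4.218 N, H = 3.736e+09 Pa, K = 9.331e-03.
Volume at the limit: V_lim = h_lim·A = 1.988e-05 · 3.082e-04 = 6.127e-09 m³.
Thus life L = V_lim·H/(K·W) = 6.127e-09 · 3.736e+09 / (9.331e-03 · 4.218) = 581.6 m.

value=581.6 m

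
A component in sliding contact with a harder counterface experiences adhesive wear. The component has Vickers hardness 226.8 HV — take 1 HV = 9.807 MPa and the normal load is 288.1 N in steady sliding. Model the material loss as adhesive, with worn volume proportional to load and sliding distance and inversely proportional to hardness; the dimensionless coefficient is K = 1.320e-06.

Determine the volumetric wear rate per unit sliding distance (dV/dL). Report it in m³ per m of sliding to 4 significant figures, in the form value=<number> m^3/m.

Intermediates appear rounded; each operation keeps full float precision, and a lone final rounding to four significant digits.
Hardness H = 226.8 HV × 9.807 MPa/HV = 2224 MPa = 2.224e+09 Pa.
Collected in SI base units: W = 288.1 N, H = 2.224e+09 Pa, K = 1.320e-06.
Rate of wear dV/dL = K·W/H (no L dependence): 1.320e-06 · 288.1 / 2.224e+09 = 1.710e-13 m³/m.

value=1.710e-13 m^3/m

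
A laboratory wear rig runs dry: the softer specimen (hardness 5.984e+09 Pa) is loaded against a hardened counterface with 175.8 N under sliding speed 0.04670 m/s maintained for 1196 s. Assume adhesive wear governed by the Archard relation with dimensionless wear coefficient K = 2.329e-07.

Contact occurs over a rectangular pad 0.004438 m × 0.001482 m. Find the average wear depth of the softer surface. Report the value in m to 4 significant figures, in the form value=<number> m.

The intermediates appear rounded, and all arithmetic keeps exact precision — a single final rounding to 4 significant figures.
Convert: Distance L = v·t = 0.04670 m/s × 1196 s = 55.85 m.
Convert: Contact area A = 0.004438 m × 0.001482 m = 6.577e-06 m².
SI base units throughout: W = 175.8 N, H = 5.984e+09 Pa, K = 2.329e-07.
Worn volume V = K·W·L/H = 2.329e-07 · 175.8 · 55.85 / 5.984e+09 = 3.822e-13 m³.
Mean wear depth h = V/A = 3.822e-13 / 6.577e-06 = 5.810e-08 m.

value=5.810e-08 m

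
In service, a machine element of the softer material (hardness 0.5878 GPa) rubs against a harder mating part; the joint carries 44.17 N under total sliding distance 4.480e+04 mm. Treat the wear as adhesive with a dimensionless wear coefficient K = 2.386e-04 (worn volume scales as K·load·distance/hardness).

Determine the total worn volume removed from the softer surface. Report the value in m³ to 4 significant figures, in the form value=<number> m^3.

Intermediates are displayed rounded; the algebra maintains exact precision, and one last rounding: 4 significant figures.
Convert: Total distance L = 4.480e+04 mm = 44.80 m.
Convert: Hardness H = 0.5878 GPa = 5.878e+08 Pa.
Expressed in SI base units: W = 44.17 N, H = 5.878e+08 Pa, K = 2.386e-04.
Archard volume V = K·W·L/H = 2.386e-04 · 44.17 · 44.80 / 5.878e+08 = 8.032e-10 m³.

value=8.032e-10 m^3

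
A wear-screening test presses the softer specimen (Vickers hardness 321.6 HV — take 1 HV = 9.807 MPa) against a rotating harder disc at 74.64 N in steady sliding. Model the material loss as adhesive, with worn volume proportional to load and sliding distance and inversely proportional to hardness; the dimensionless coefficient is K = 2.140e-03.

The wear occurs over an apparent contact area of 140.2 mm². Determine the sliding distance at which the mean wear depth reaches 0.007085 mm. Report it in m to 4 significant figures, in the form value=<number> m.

value=19.61 m

Every step runs at full precision, and intermediates are displayed rounded, and one last rounding to 4 significant digits.
Convert: Hardness H = 321.6 HV × 9.807 MPa/HV = 3154 MPa = 3.154e+09 Pa.
Convert: Contact area A = 140.2 mm² = 1.402e-04 m².
Convert: Depth limit h_lim = 0.007085 mm = 7.085e-06 m.
Working in SI base units: W = 74.64 N, H = 3.154e+09 Pa, K = 2.140e-03.
Wearable volume V_lim = h_lim·A = 7.085e-06 · 1.402e-04 = 9.933e-10 m³.
Thus life L = V_lim·H/(K·W) = 9.933e-10 · 3.154e+09 / (2.140e-03 · 74.64) = 19.61 m.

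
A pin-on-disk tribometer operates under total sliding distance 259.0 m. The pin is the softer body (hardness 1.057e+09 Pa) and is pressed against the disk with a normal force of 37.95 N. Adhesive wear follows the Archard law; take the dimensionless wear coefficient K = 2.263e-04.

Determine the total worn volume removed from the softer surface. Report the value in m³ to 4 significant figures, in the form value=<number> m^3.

value=2.104e-09 m^3

Each operation carries full float precision. The intermediates appear rounded; rounded once at the end: four significant digits.
In SI base units: W = 37.95 N, H = 1.057e+09 Pa, K = 2.263e-04.
Archard relation: V = K·W·L/H = 2.263e-04 · 37.95 · 259.0 / 1.057e+09 = 2.104e-09 m³.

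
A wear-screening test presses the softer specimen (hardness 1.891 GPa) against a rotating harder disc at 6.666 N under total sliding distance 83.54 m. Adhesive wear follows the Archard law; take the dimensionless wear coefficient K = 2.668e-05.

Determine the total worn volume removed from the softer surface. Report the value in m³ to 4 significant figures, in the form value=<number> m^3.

Quoted intermediates are rounded — all working math carries full precision, and a single final rounding, at 4 significant digits.
Convert: Hardness H = 1.891 GPa = 1.891e+09 Pa.
SI base units throughout: W = 6.666 N, H = 1.891e+09 Pa, K = 2.668e-05.
By Archard's law, V = K·W·L/H = 2.668e-05 · 6.666 · 83.54 / 1.891e+09 = 7.857e-12 m³.

value=7.857e-12 m^3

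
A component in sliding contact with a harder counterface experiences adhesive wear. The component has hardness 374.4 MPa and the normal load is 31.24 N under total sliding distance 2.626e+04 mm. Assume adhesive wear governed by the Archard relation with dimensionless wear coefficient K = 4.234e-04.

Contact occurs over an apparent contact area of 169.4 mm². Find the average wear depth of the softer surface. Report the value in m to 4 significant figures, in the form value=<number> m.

Intermediates are shown rounded — all arithmetic holds exact precision, and rounded just once, at 4 significant figures.
Distance covered L = 2.626e+04 mm = 26.26 m.
Hardness H = 374.4 MPa = 3.744e+08 Pa.
Contact area A = 169.4 mm² = 1.694e-04 m².
Collected in SI base units: W = 31.24 N, H = 3.744e+08 Pa, K = 4.234e-04.
Apply Archard: V = K·W·L/H = 4.234e-04 · 31.24 · 26.26 / 3.744e+08 = 9.277e-10 m³.
Mean depth h = V/A = 9.277e-10 / 1.694e-04 = 5.477e-06 m.

value=5.477e-06 m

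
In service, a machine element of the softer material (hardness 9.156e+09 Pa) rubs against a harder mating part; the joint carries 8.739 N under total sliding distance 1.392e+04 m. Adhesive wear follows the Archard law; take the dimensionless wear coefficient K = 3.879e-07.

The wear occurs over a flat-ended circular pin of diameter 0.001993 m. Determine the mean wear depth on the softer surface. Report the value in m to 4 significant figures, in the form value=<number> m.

The intermediates are shown rounded, and every step keeps full precision — one final rounding: four significant figures.
Contact area A = π·d²/4 = π·(0.001993 m)²/4 = 3.120e-06 m².
As SI base values: W = 8.739 N, H = 9.156e+09 Pa, K = 3.879e-07.
Apply Archard: V = K·W·L/H = 3.879e-07 · 8.739 · 1.392e+04 / 9.156e+09 = 5.154e-12 m³.
Depth of wear h = V/A = 5.154e-12 / 3.120e-06 = 1.652e-06 m.

value=1.652e-06 m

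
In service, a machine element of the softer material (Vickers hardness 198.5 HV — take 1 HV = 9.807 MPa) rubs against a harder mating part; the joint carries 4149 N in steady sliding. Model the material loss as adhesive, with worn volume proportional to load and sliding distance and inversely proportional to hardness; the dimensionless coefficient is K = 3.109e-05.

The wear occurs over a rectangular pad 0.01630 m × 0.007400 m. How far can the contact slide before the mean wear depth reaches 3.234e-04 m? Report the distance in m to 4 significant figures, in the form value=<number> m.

value=588.7 m

All working math maintains full float precision, and intermediates are displayed rounded, and rounded just once to four significant figures.
Convert: Hardness H = 198.5 HV × 9.807 MPa/HV = 1947 MPa = 1.947e+09 Pa.
Convert: Contact area A = 0.01630 m × 0.007400 m = 1.206e-04 m².
Collected in SI base units: W = 4149 N, H = 1.947e+09 Pa, K = 3.109e-05.
Volume at the limit: V_lim = h_lim·A = 3.234e-04 · 1.206e-04 = 3.901e-08 m³.
Sliding life L = V_lim·H/(K·W) = 3.901e-08 · 1.947e+09 / (3.109e-05 · 4149) = 588.7 m.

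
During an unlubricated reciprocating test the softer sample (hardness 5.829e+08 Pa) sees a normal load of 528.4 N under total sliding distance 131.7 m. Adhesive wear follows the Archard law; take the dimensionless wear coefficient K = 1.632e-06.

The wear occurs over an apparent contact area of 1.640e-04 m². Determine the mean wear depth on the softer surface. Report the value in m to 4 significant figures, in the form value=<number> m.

value=1.188e-06 m

Each operation maintains full precision, and the intermediates are displayed rounded; rounded just once, at 4 significant figures.
In SI base units: W = 528.4 N, H = 5.829e+08 Pa, K = 1.632e-06.
Archard volume V = K·W·L/H = 1.632e-06 · 528.4 · 131.7 / 5.829e+08 = 1.948e-10 m³.
Depth h = V/A = 1.948e-10 / 1.640e-04 = 1.188e-06 m.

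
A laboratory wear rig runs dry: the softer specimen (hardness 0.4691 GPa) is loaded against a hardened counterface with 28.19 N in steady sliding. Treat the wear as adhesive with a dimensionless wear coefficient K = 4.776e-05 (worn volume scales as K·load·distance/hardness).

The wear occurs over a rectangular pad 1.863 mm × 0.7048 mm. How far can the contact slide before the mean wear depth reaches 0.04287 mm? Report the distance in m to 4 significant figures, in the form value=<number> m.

value=19.61 m

All arithmetic keeps full precision. The intermediates appear rounded, and rounded once at the end to four significant digits.
Hardness H = 0.4691 GPa = 4.691e+08 Pa.
Pad sides 1.863 mm × 0.7048 mm = 1.863e-03 m × 7.048e-04 m. Contact area A = 1.863e-03 m × 7.048e-04 m = 1.313e-06 m².
Depth limit h_lim = 0.04287 mm = 4.287e-05 m.
Restated in SI base units: W = 28.19 N, H = 4.691e+08 Pa, K = 4.776e-05.
Wearable volume V_lim = h_lim·A = 4.287e-05 · 1.313e-06 = 5.629e-11 m³.
Sliding life L = V_lim·H/(K·W) = 5.629e-11 · 4.691e+08 / (4.776e-05 · 28.19) = 19.61 m.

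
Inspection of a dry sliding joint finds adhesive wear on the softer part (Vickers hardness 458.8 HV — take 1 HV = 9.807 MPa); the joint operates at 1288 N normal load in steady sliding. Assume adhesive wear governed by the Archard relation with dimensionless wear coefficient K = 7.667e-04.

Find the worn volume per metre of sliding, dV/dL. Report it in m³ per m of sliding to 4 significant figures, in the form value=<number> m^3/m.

All working math maintains full float precision — intermediate values are displayed rounded, and rounded just once, at four significant digits.
Hardness H = 458.8 HV × 9.807 MPa/HV = 4499 MPa = 4.499e+09 Pa.
As SI base values: W = 1288 N, H = 4.499e+09 Pa, K = 7.667e-04.
Wear rate dV/dL = K·W/H (independent of L): 7.667e-04 · 1288 / 4.499e+09 = 2.195e-10 m³/m.

value=2.195e-10 m^3/m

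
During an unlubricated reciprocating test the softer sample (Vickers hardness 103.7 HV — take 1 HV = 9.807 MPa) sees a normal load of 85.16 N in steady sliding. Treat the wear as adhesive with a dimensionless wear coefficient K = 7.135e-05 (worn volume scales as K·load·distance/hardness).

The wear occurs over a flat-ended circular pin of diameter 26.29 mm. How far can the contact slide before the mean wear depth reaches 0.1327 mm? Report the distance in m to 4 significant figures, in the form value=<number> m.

Printed values are rounded, and the algebra keeps full precision, and rounded once at the end to four significant figures.
Convert: Hardness H = 103.7 HV × 9.807 MPa/HV = 1017 MPa = 1.017e+09 Pa.
Convert: Pin diameter d = 26.29 mm = 0.02629 m. Contact area A = π·d²/4 = π·(0.02629 m)²/4 = 5.428e-04 m².
Convert: Depth limit h_lim = 0.1327 mm = 1.327e-04 m.
Restated in SI base units: W = 85.16 N, H = 1.017e+09 Pa, K = 7.135e-05.
Allowed volume V_lim = h_lim·A = 1.327e-04 · 5.428e-04 = 7.203e-08 m³.
Thus life L = V_lim·H/(K·W) = 7.203e-08 · 1.017e+09 / (7.135e-05 · 85.16) = 1.206e+04 m.

value=1.206e+04 m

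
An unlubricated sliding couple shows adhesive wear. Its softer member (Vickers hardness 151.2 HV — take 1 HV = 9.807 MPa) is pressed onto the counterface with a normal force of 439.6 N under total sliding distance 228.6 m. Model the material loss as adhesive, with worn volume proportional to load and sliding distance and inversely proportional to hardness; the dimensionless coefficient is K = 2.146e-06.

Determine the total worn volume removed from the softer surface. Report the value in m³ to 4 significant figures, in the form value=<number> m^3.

Quoted intermediates are rounded, and the computation carries full precision, and one final rounding to 4 significant digits.
Hardness H = 151.2 HV × 9.807 MPa/HV = 1483 MPa = 1.483e+09 Pa.
Collected in SI base units: W = 439.6 N, H = 1.483e+09 Pa, K = 2.146e-06.
Worn volume V = K·W·L/H = 2.146e-06 · 439.6 · 228.6 / 1.483e+09 = 1.454e-10 m³.

value=1.454e-10 m^3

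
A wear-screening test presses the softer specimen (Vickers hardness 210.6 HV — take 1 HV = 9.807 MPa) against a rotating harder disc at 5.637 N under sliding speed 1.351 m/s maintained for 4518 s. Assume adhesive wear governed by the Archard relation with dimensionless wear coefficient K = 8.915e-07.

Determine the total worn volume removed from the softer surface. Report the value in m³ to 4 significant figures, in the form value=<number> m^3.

value=1.485e-11 m^3

Intermediates are displayed rounded, and all working math maintains full precision, and one last rounding, at four significant figures.
Total distance L = v·t = 1.351 m/s × 4518 s = 6104 m.
Hardness H = 210.6 HV × 9.807 MPa/HV = 2065 MPa = 2.065e+09 Pa.
SI base units throughout: W = 5.637 N, H = 2.065e+09 Pa, K = 8.915e-07.
Worn volume V = K·W·L/H = 8.915e-07 · 5.637 · 6104 / 2.065e+09 = 1.485e-11 m³.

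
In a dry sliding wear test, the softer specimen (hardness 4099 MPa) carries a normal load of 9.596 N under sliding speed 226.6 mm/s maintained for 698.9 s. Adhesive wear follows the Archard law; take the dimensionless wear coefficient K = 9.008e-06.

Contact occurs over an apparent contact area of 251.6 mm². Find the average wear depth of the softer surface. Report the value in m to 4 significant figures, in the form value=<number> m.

value=1.327e-08 m

Intermediates are shown rounded, and each operation holds full precision — rounded once at the end to 4 significant digits.
Sliding speed v = 226.6 mm/s = 0.2266 m/s. Total distance L = v·t = 0.2266 m/s × 698.9 s = 158.4 m.
Hardness H = 4099 MPa = 4.099e+09 Pa.
Contact area A = 251.6 mm² = 2.516e-04 m².
Restated in SI base units: W = 9.596 N, H = 4.099e+09 Pa, K = 9.008e-06.
Apply Archard: V = K·W·L/H = 9.008e-06 · 9.596 · 158.4 / 4.099e+09 = 3.340e-12 m³.
Depth h = V/A = 3.340e-12 / 2.516e-04 = 1.327e-08 m.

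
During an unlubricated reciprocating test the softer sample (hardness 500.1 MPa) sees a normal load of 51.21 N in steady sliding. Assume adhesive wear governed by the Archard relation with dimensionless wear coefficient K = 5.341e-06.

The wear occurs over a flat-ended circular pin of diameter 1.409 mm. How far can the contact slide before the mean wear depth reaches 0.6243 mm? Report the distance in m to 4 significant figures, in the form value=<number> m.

value=1780 m

All arithmetic carries full float precision — intermediates appear rounded. Rounded just once: four significant digits.
Convert: Hardness H = 500.1 MPa = 5.001e+08 Pa.
Convert: Pin diameter d = 1.409 mm = 0.001409 m. Contact area A = π·d²/4 = π·(0.001409 m)²/4 = 1.559e-06 m².
Convert: Depth limit h_lim = 0.6243 mm = 6.243e-04 m.
SI base units throughout: W = 51.21 N, H = 5.001e+08 Pa, K = 5.341e-06.
At the depth limit, V_lim = h_lim·A = 6.243e-04 · 1.559e-06 = 9.734e-10 m³.
So the life L = V_lim·H/(K·W) = 9.734e-10 · 5.001e+08 / (5.341e-06 · 51.21) = 1780 m.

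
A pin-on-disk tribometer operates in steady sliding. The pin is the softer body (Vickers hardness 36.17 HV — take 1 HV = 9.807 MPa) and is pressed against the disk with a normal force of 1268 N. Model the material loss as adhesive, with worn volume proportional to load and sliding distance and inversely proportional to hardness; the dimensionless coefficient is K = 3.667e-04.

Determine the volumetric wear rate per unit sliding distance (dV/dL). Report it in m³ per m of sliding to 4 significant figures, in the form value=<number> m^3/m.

All working math carries full precision; intermediate values appear rounded, and a lone final rounding to 4 significant figures.
Convert: Hardness H = 36.17 HV × 9.807 MPa/HV = 354.7 MPa = 3.547e+08 Pa.
As SI base values: W = 1268 N, H = 3.547e+08 Pa, K = 3.667e-04.
Sliding wear rate dV/dL = K·W/H (no L dependence): 3.667e-04 · 1268 / 3.547e+08 = 1.311e-09 m³/m.

value=1.311e-09 m^3/m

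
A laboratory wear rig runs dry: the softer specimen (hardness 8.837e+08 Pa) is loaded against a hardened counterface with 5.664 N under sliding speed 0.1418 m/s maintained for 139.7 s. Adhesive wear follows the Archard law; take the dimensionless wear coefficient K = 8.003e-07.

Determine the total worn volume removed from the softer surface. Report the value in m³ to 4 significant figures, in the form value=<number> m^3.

value=1.016e-13 m^3

Every step holds full float precision; intermediate values are displayed rounded — rounded just once: 4 significant digits.
Convert: Total distance L = v·t = 0.1418 m/s × 139.7 s = 19.81 m.
SI base units throughout: W = 5.664 N, H = 8.837e+08 Pa, K = 8.003e-07.
Volume removed: V = K·W·L/H = 8.003e-07 · 5.664 · 19.81 / 8.837e+08 = 1.016e-13 m³.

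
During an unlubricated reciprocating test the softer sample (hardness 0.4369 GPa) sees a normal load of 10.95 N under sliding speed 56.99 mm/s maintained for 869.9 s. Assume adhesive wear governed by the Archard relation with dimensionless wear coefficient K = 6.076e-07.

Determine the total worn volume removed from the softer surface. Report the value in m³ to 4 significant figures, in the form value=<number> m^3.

value=7.549e-13 m^3

Intermediates are displayed rounded, and all working math holds exact precision, and one last rounding: 4 significant digits.
Sliding speed v = 56.99 mm/s = 0.05699 m/s. Distance L = v·t = 0.05699 m/s × 869.9 s = 49.58 m.
Hardness H = 0.4369 GPa = 4.369e+08 Pa.
SI base units throughout: W = 10.95 N, H = 4.369e+08 Pa, K = 6.076e-07.
Volume removed: V = K·W·L/H = 6.076e-07 · 10.95 · 49.58 / 4.369e+08 = 7.549e-13 m³.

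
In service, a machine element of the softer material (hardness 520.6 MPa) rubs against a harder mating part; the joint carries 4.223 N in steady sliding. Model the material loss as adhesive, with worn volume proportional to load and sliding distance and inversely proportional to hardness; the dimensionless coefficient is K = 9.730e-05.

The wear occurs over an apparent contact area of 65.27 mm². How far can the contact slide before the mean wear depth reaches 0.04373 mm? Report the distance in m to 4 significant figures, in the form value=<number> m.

Intermediates are displayed rounded. All arithmetic runs at full precision — a single final rounding to 4 significant figures.
Convert: Hardness H = 520.6 MPa = 5.206e+08 Pa.
Convert: Contact area A = 65.27 mm² = 6.527e-05 m².
Convert: Depth limit h_lim = 0.04373 mm = 4.373e-05 m.
Restated in SI base units: W = 4.223 N, H = 5.206e+08 Pa, K = 9.730e-05.
Volume at the limit: V_lim = h_lim·A = 4.373e-05 · 6.527e-05 = 2.854e-09 m³.
Thus life L = V_lim·H/(K·W) = 2.854e-09 · 5.206e+08 / (9.730e-05 · 4.223) = 3616 m.

value=3616 m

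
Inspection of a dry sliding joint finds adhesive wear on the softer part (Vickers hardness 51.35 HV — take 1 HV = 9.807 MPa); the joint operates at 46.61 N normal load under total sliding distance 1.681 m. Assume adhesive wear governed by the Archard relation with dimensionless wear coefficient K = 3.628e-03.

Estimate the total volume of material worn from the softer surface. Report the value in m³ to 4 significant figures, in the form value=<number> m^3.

value=5.645e-10 m^3

The intermediates are printed rounded. The algebra keeps full precision. Rounded once at the end, at four significant figures.
Hardness H = 51.35 HV × 9.807 MPa/HV = 503.6 MPa = 5.036e+08 Pa.
SI base units throughout: W = 46.61 N, H = 5.036e+08 Pa, K = 3.628e-03.
The Archard volume V = K·W·L/H = 3.628e-03 · 46.61 · 1.681 / 5.036e+08 = 5.645e-10 m³.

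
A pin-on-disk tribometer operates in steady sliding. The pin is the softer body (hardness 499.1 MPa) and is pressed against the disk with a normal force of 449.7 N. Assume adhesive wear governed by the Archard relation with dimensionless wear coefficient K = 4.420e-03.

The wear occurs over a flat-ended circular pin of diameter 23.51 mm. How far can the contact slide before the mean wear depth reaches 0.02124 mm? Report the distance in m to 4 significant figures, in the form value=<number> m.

Printed values are rounded. All working math maintains full float precision. Rounded once at the end to four significant figures.
Convert: Hardness H = 499.1 MPa = 4.991e+08 Pa.
Convert: Pin diameter d = 23.51 mm = 0.02351 m. Contact area A = π·d²/4 = π·(0.02351 m)²/4 = 4.341e-04 m².
Convert: Depth limit h_lim = 0.02124 mm = 2.124e-05 m.
Working in SI base units: W = 449.7 N, H = 4.991e+08 Pa, K = 4.420e-03.
Wearable volume V_lim = h_lim·A = 2.124e-05 · 4.341e-04 = 9.220e-09 m³.
So the life L = V_lim·H/(K·W) = 9.220e-09 · 4.991e+08 / (4.420e-03 · 449.7) = 2.315 m.

value=2.315 m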